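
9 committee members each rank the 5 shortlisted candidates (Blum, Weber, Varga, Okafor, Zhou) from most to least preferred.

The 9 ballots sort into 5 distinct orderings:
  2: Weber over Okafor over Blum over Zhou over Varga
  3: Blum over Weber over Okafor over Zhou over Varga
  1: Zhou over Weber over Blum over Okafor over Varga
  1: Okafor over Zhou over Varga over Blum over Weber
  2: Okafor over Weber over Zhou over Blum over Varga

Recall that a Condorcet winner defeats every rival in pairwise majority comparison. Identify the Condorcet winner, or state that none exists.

Check each pair by majority over 9 ballots:
Blum vs Weber: Weber, 5–4.
Blum–Varga: Blum 8–1.
Blum–Okafor: Okafor 5–4.
Blum–Zhou: Blum 5–4.
Weber vs Varga: Weber wins 8–1.
Weber vs Okafor: Weber, 6–3.
Weber vs Zhou: Weber, 7–2.
Varga vs Okafor: Okafor, 9–0.
Varga vs Zhou: Zhou wins 9–0.
Okafor vs Zhou: Okafor, 8–1.
Weber beats each of Blum, Varga, Okafor, Zhou — Weber is the Condorcet winner.

Weber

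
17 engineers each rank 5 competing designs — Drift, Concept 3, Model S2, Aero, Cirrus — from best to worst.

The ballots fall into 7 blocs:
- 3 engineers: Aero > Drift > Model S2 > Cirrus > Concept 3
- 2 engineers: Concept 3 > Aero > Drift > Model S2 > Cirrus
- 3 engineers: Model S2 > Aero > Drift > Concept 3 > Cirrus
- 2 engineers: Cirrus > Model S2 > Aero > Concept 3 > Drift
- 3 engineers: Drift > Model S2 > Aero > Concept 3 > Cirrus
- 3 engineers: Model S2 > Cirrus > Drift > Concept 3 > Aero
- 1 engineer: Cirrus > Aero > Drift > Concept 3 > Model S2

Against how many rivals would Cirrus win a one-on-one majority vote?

1

Cirrus against each rival (17 engineers):
Cirrus vs Drift: Cirrus is ranked higher on 2+3+1 = 6 ballots, Drift on 11. Drift wins 11–6.
Cirrus vs Concept 3: 3+2+3+1 = 9 for Cirrus, 8 for Concept 3 — Cirrus by 9–8.
Cirrus vs Model S2: Model S2, 14–3.
Cirrus vs Aero: Cirrus preferred on 2+3+1 = 6 ballots; Aero wins 11–6.
Cirrus beats Concept 3; loses to Drift, Model S2, Aero — 1 pairwise win.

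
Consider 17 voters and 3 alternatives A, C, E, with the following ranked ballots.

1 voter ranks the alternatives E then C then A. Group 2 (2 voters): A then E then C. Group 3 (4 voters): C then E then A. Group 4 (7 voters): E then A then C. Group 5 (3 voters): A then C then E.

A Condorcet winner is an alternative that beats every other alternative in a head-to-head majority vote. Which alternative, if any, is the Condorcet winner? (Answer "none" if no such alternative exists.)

Pairwise majorities:
A vs C: A is ranked higher on 2+7+3 = 12 ballots, C on 5. A wins 12–5.
A vs E: A preferred on 2+3 = 5 ballots; E wins 12–5.
C vs E: C is ranked higher on 4+3 = 7 ballots, E on 10. E wins 10–7.
E beats each of A, C — E is the Condorcet winner.

E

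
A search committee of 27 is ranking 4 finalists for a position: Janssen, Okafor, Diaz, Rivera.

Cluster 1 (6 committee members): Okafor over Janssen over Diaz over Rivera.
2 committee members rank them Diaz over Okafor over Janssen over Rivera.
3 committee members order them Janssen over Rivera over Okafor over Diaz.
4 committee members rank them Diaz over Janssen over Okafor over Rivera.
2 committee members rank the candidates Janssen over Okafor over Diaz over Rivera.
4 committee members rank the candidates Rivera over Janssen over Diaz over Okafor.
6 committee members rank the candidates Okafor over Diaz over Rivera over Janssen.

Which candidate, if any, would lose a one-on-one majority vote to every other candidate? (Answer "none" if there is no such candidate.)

Rivera

Pairwise majorities:
Janssen vs Okafor: Okafor, 14–13.
Janssen–Diaz: Janssen 15–12.
Janssen–Rivera: Janssen 17–10.
Okafor vs Diaz: Okafor is ranked higher on 6+3+2+6 = 17 ballots, Diaz on 10. Okafor wins 17–10.
Okafor vs Rivera: Okafor is ranked higher on 6+2+4+2+6 = 20 ballots, Rivera on 7. Okafor wins 20–7.
Diaz vs Rivera: 20 to 7, Diaz.
Rivera loses to every other candidate — it is the Condorcet loser.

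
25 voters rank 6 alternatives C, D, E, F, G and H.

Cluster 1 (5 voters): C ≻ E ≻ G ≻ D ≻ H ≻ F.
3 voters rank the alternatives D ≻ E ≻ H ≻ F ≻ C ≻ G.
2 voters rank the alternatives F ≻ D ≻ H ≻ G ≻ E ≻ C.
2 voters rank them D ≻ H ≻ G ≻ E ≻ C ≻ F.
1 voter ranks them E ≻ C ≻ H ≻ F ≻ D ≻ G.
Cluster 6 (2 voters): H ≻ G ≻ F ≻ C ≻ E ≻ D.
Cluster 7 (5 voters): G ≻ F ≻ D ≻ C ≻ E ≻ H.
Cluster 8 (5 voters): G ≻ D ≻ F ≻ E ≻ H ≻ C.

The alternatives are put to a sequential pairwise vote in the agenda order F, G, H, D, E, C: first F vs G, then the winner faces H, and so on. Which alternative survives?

Round 1: F vs G — 6–19, G advances.
Round 2: G vs H — 15–10, G advances.
Round 3: G vs D — 17–8, G advances.
Round 4: G vs E — 16–9, G advances.
Round 5: G vs C — 16–9, G advances.
G survives the agenda.

G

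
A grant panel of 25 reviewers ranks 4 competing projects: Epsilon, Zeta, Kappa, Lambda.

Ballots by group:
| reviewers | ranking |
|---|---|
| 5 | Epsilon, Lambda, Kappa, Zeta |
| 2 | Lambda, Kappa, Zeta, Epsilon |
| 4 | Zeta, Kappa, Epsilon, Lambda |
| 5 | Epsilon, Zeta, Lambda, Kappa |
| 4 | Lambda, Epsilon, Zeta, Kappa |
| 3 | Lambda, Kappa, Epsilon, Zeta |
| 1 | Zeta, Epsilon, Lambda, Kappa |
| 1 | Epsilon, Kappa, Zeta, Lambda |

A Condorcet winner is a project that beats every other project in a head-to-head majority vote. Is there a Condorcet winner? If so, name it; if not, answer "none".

Pairwise majorities:
Epsilon vs Zeta: 18 to 7, Epsilon.
Epsilon vs Kappa: 5+5+4+1+1 = 16 for Epsilon, 9 for Kappa — Epsilon by 16–9.
Epsilon vs Lambda: 16 to 9, Epsilon.
Zeta vs Kappa: 4+5+4+1 = 14 for Zeta, 11 for Kappa — Zeta by 14–11.
Zeta vs Lambda: 4+5+1+1 = 11 for Zeta, 14 for Lambda — Lambda by 14–11.
Kappa vs Lambda: Kappa is ranked higher on 4+1 = 5 ballots, Lambda on 20. Lambda wins 20–5.
Only Epsilon has no losses; Epsilon is the Condorcet winner.

Epsilon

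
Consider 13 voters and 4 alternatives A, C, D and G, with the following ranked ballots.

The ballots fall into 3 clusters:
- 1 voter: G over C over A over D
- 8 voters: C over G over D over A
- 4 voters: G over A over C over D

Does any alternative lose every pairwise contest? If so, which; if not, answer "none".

Pairwise majorities:
A–C: C 9–4.
A vs D: 1+4 = 5 for A, 8 for D — D by 8–5.
A–G: G 13–0.
C vs D: 1+8+4 = 13 for C, 0 for D — C by 13–0.
C–G: C 8–5.
D vs G: D is ranked higher on 0 ballots, G on 13. G wins 13–0.
Only A has no wins; A is the Condorcet loser.

A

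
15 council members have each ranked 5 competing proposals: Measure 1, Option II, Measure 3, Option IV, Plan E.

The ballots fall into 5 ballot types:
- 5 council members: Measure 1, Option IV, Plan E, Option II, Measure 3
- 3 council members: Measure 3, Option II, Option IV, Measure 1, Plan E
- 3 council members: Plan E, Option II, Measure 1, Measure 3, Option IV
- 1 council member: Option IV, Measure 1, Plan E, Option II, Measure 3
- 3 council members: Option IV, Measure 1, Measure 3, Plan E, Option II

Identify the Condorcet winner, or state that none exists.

Check each pair by majority over 15 ballots:
Measure 1 vs Option II: Measure 1, 9–6.
Measure 1 vs Measure 3: Measure 1 is ranked higher on 5+3+1+3 = 12 ballots, Measure 3 on 3. Measure 1 wins 12–3.
Measure 1 vs Option IV: 8 to 7, Measure 1.
Measure 1 vs Plan E: Measure 1 is ranked higher on 5+3+1+3 = 12 ballots, Plan E on 3. Measure 1 wins 12–3.
Option II vs Measure 3: Option II wins 9–6.
Option II–Option IV: Option IV 9–6.
Option II vs Plan E: Option II preferred on 3 ballots; Plan E wins 12–3.
Measure 3–Option IV: Option IV 9–6.
Measure 3 vs Plan E: Plan E wins 9–6.
Option IV vs Plan E: 12 to 3, Option IV.
Only Measure 1 has no losses; Measure 1 is the Condorcet winner.

Measure 1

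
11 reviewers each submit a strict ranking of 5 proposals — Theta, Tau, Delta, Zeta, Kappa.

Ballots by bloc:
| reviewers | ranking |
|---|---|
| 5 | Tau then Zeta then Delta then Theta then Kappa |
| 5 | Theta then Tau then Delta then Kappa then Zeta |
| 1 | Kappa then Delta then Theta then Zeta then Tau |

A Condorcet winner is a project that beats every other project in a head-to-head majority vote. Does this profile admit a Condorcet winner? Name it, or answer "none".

none

Pairwise majorities:
Theta–Tau: Theta 6–5.
Theta vs Delta: Delta, 6–5.
Theta vs Zeta: Theta wins 6–5.
Theta–Kappa: Theta 10–1.
Tau–Delta: Tau 10–1.
Tau–Zeta: Tau 10–1.
Tau–Kappa: Tau 10–1.
Delta–Zeta: Delta 6–5.
Delta vs Kappa: Delta wins 10–1.
Zeta vs Kappa: Kappa wins 6–5.
Every project loses at least once (Theta loses to Delta; Tau loses to Theta; Delta loses to Tau; Zeta loses to Theta; Kappa loses to Theta). The majority relation contains the cycle Theta > Tau > Delta > Theta, so there is no Condorcet winner.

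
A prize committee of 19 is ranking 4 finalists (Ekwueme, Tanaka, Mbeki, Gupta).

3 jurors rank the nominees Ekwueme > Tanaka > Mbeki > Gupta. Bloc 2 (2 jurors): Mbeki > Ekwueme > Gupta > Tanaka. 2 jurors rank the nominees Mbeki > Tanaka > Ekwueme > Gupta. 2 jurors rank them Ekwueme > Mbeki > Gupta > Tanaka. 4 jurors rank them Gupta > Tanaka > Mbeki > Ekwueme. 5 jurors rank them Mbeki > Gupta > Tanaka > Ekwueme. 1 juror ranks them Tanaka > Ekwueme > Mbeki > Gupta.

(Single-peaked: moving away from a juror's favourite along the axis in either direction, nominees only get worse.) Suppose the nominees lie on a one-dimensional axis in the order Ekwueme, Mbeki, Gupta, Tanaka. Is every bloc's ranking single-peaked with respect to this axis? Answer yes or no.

no

Axis positions: Ekwueme=1, Mbeki=2, Gupta=3, Tanaka=4.
Bloc 1: ranking walks positions 1-4-2-3; Tanaka is ranked above Mbeki even though Mbeki lies between Tanaka and the peak Ekwueme on the axis — preferences dip and rise again. Not single-peaked.
Bloc 2 (peak Mbeki at position 2): ranking walks positions 2-1-3-4, expanding outward from the peak — single-peaked.
Bloc 3: ranking walks positions 2-4-1-3; Tanaka is ranked above Gupta even though Gupta lies between Tanaka and the peak Mbeki on the axis — preferences dip and rise again. Not single-peaked.
Bloc 4 (peak Ekwueme at position 1): ranking walks positions 1-2-3-4, expanding outward from the peak — single-peaked.
Bloc 5 (peak Gupta at position 3): ranking walks positions 3-4-2-1, expanding outward from the peak — single-peaked.
Bloc 6 (peak Mbeki at position 2): ranking walks positions 2-3-4-1, expanding outward from the peak — single-peaked.
Bloc 7: ranking walks positions 4-1-2-3; Ekwueme is ranked above Gupta even though Gupta lies between Ekwueme and the peak Tanaka on the axis — preferences dip and rise again. Not single-peaked.
Bloc 1 violates single-peakedness, so the profile is not single-peaked on this axis.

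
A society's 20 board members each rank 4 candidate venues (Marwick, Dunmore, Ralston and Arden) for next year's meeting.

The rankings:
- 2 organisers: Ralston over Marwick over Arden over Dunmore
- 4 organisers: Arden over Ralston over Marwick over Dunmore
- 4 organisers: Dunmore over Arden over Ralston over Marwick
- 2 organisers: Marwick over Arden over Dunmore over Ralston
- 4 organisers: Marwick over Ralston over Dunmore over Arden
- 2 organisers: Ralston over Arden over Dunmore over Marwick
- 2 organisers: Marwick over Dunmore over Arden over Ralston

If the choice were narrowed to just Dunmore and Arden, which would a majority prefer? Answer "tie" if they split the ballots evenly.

tie

Ballots ranking Dunmore above Arden: 4 + 4 + 2 = 10.
Ballots ranking Arden above Dunmore: 20 − 10 = 10.
10–10: the pair ties.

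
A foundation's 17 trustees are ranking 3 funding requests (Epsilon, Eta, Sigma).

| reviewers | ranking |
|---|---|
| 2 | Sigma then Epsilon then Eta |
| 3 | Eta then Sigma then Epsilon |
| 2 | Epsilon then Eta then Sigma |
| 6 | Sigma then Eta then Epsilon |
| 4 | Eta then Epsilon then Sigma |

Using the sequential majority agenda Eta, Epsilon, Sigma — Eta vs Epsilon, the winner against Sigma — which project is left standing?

Round 1: Eta vs Epsilon — 13–4, Eta advances.
Round 2: Eta vs Sigma — 9–8, Eta advances.
Eta survives the agenda.

Eta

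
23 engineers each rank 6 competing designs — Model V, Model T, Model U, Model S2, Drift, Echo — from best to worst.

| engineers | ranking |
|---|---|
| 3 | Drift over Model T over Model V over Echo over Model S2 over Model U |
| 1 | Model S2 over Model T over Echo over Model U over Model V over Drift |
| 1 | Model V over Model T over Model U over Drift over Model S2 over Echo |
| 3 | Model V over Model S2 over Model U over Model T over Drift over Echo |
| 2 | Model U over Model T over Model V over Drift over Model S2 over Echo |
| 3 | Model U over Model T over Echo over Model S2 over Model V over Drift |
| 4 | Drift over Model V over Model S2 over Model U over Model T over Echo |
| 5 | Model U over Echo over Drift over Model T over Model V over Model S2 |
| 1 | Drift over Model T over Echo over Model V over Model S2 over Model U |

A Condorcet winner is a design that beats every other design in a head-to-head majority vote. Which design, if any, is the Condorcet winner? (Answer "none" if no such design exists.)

Pairwise majorities:
Model V vs Model T: 1+3+4 = 8 for Model V, 15 for Model T — Model T by 15–8.
Model V vs Model U: 3+1+3+4+1 = 12 for Model V, 11 for Model U — Model V by 12–11.
Model V vs Model S2: Model V is ranked higher on 19 ballots, Model S2 on 4. Model V wins 19–4.
Model V vs Drift: Model V is ranked higher on 1+1+3+2+3 = 10 ballots, Drift on 13. Drift wins 13–10.
Model V vs Echo: Model V is ranked higher on 3+1+3+2+4 = 13 ballots, Echo on 10. Model V wins 13–10.
Model T vs Model U: 3+1+1+1 = 6 for Model T, 17 for Model U — Model U by 17–6.
Model T vs Model S2: Model T is ranked higher on 3+1+2+3+5+1 = 15 ballots, Model S2 on 8. Model T wins 15–8.
Model T vs Drift: Model T preferred on 1+1+3+2+3 = 10 ballots; Drift wins 13–10.
Model T vs Echo: 18 for Model T, 5 for Echo — Model T by 18–5.
Model U vs Model S2: 1+2+3+5 = 11 for Model U, 12 for Model S2 — Model S2 by 12–11.
Model U vs Drift: 1+1+3+2+3+5 = 15 for Model U, 8 for Drift — Model U by 15–8.
Model U vs Echo: Model U is ranked higher on 1+3+2+3+4+5 = 18 ballots, Echo on 5. Model U wins 18–5.
Model S2 vs Drift: Model S2 is ranked higher on 1+3+3 = 7 ballots, Drift on 16. Drift wins 16–7.
Model S2 vs Echo: 11 to 12, Echo.
Drift vs Echo: 14 to 9, Drift.
Every design loses at least once (Model V loses to Model T; Model T loses to Model U; Model U loses to Model V; Model S2 loses to Model V; Drift loses to Model U; Echo loses to Model V). The majority relation contains the cycle Model V → Model U → Model T → Model V, so there is no Condorcet winner.

none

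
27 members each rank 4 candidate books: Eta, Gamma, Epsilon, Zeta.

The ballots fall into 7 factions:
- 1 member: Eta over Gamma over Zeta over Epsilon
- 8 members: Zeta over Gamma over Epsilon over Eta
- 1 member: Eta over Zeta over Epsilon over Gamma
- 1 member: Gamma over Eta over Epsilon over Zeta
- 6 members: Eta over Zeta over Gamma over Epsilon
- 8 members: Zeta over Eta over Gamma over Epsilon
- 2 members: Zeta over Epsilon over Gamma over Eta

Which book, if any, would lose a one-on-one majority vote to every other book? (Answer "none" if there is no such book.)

Pairwise majorities:
Eta vs Gamma: Eta, 16–11.
Eta–Epsilon: Eta 17–10.
Eta vs Zeta: Zeta wins 18–9.
Gamma–Epsilon: Gamma 24–3.
Gamma–Zeta: Zeta 25–2.
Epsilon–Zeta: Zeta 26–1.
Only Epsilon has no wins; Epsilon is the Condorcet loser.

Epsilon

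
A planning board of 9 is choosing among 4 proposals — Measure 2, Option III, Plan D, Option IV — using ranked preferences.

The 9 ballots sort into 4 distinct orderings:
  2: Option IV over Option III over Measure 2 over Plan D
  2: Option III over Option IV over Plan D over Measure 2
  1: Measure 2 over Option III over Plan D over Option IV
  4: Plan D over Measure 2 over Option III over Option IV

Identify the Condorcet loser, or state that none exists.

Option IV

Head-to-head results (9 council members):
Measure 2–Option III: Measure 2 5–4.
Measure 2–Plan D: Plan D 6–3.
Measure 2 vs Option IV: Measure 2 preferred on 1+4 = 5 ballots; Measure 2 wins 5–4.
Option III vs Plan D: 2+2+1 = 5 for Option III, 4 for Plan D — Option III by 5–4.
Option III vs Option IV: Option III, 7–2.
Plan D vs Option IV: Plan D, 5–4.
Option IV is beaten in every head-to-head and is the Condorcet loser.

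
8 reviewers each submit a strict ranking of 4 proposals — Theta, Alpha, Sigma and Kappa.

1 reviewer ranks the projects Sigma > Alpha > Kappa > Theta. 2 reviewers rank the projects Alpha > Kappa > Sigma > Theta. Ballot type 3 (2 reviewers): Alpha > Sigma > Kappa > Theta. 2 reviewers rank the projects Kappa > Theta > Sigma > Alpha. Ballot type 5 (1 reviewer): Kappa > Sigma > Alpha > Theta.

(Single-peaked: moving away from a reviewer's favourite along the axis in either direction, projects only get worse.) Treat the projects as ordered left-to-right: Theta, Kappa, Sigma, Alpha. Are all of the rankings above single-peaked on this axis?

no

Axis positions: Theta=1, Kappa=2, Sigma=3, Alpha=4.
Ballot type 1 (peak Sigma at position 3): ranking walks positions 3-4-2-1, expanding outward from the peak — single-peaked.
Ballot type 2: ranking walks positions 4-2-3-1; Kappa is ranked above Sigma even though Sigma lies between Kappa and the peak Alpha on the axis — preferences dip and rise again. Not single-peaked.
Ballot type 3 (peak Alpha at position 4): ranking walks positions 4-3-2-1, expanding outward from the peak — single-peaked.
Ballot type 4 (peak Kappa at position 2): ranking walks positions 2-1-3-4, expanding outward from the peak — single-peaked.
Ballot type 5 (peak Kappa at position 2): ranking walks positions 2-3-4-1, expanding outward from the peak — single-peaked.
Ballot type 2 violates single-peakedness, so the profile is not single-peaked on this axis.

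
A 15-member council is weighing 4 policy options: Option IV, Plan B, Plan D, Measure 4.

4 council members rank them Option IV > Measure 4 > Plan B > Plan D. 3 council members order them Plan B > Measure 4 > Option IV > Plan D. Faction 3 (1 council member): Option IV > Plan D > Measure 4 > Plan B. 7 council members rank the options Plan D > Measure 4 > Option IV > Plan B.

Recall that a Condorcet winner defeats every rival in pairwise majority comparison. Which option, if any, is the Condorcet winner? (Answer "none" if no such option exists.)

none

Head-to-head results (15 council members):
Option IV vs Plan B: Option IV, 12–3.
Option IV vs Plan D: Option IV wins 8–7.
Option IV vs Measure 4: Measure 4 wins 10–5.
Plan B–Plan D: Plan D 8–7.
Plan B vs Measure 4: Measure 4, 12–3.
Plan D vs Measure 4: Plan D wins 8–7.
Each option drops at least one matchup (Option IV loses to Measure 4; Plan B loses to Option IV; Plan D loses to Option IV; Measure 4 loses to Plan D); the cycle Option IV > Plan D > Measure 4 > Option IV rules out a Condorcet winner.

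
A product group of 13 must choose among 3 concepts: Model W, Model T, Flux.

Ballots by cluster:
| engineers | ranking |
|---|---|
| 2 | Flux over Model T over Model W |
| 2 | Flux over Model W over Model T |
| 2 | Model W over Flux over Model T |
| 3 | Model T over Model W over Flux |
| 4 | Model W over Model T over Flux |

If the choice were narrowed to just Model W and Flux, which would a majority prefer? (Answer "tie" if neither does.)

Ballots ranking Model W above Flux: 2 + 3 + 4 = 9.
Ballots ranking Flux above Model W: 13 − 9 = 4.
Model W wins the head-to-head 9–4.

Model W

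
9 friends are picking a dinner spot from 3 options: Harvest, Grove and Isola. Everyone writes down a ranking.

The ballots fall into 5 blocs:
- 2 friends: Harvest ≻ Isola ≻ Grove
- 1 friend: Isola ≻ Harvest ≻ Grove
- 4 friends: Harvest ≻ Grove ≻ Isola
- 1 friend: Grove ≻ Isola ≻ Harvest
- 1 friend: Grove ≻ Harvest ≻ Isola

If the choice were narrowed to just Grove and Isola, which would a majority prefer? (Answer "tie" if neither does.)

Ballots ranking Grove above Isola: 4 + 1 + 1 = 6.
Ballots ranking Isola above Grove: 9 − 6 = 3.
Grove wins the head-to-head 6–3.

Grove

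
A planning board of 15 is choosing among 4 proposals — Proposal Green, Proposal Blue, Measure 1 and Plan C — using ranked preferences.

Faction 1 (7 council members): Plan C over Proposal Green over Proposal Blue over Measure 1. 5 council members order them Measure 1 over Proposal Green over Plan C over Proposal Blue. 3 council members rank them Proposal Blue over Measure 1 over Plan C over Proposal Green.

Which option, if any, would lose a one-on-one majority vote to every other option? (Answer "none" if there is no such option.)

none

Pairwise majorities:
Proposal Green vs Proposal Blue: Proposal Green, 12–3.
Proposal Green vs Measure 1: Proposal Green is ranked higher on 7 ballots, Measure 1 on 8. Measure 1 wins 8–7.
Proposal Green vs Plan C: Proposal Green is ranked higher on 5 ballots, Plan C on 10. Plan C wins 10–5.
Proposal Blue vs Measure 1: Proposal Blue is ranked higher on 7+3 = 10 ballots, Measure 1 on 5. Proposal Blue wins 10–5.
Proposal Blue vs Plan C: Proposal Blue is ranked higher on 3 ballots, Plan C on 12. Plan C wins 12–3.
Measure 1 vs Plan C: Measure 1, 8–7.
Each option has at least one pairwise win (Proposal Green beats Proposal Blue; Proposal Blue beats Measure 1; Measure 1 beats Proposal Green; Plan C beats Proposal Green) — no Condorcet loser.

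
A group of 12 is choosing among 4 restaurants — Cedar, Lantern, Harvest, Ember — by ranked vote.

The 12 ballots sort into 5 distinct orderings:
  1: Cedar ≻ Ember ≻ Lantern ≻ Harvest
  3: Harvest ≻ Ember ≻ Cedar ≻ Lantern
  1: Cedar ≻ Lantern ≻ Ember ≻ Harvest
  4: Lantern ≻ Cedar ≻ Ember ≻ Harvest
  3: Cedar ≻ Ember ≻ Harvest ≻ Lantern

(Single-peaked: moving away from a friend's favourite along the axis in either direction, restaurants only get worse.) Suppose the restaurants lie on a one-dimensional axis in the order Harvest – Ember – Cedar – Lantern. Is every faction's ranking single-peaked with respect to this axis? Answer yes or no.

yes

Axis positions: Harvest=1, Ember=2, Cedar=3, Lantern=4.
Faction 1 (peak Cedar at position 3): ranking walks positions 3-2-4-1, expanding outward from the peak — single-peaked.
Faction 2 (peak Harvest at position 1): ranking walks positions 1-2-3-4, expanding outward from the peak — single-peaked.
Faction 3 (peak Cedar at position 3): ranking walks positions 3-4-2-1, expanding outward from the peak — single-peaked.
Faction 4 (peak Lantern at position 4): ranking walks positions 4-3-2-1, expanding outward from the peak — single-peaked.
Faction 5 (peak Cedar at position 3): ranking walks positions 3-2-1-4, expanding outward from the peak — single-peaked.
Every ranking is single-peaked on this axis.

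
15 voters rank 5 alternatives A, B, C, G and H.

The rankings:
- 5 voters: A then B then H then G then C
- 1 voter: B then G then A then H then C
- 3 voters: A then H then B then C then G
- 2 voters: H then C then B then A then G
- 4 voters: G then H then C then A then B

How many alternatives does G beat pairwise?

G against each rival (15 voters):
G vs A: A wins 10–5.
G vs B: G is ranked higher on 4 ballots, B on 11. B wins 11–4.
G vs C: G is ranked higher on 5+1+4 = 10 ballots, C on 5. G wins 10–5.
G vs H: H wins 10–5.
G beats C; loses to A, B, H — 1 pairwise win.

1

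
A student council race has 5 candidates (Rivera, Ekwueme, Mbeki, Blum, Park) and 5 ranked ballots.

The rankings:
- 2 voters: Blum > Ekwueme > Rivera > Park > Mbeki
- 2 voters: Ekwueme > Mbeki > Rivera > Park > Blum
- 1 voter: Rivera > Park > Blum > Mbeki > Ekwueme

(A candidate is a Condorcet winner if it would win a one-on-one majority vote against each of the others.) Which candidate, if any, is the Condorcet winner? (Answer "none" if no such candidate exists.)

Pairwise majorities:
Rivera vs Ekwueme: 1 for Rivera, 4 for Ekwueme — Ekwueme by 4–1.
Rivera vs Mbeki: 2+1 = 3 for Rivera, 2 for Mbeki — Rivera by 3–2.
Rivera vs Blum: 3 to 2, Rivera.
Rivera vs Park: Rivera is ranked higher on 2+2+1 = 5 ballots, Park on 0. Rivera wins 5–0.
Ekwueme vs Mbeki: Ekwueme is ranked higher on 2+2 = 4 ballots, Mbeki on 1. Ekwueme wins 4–1.
Ekwueme vs Blum: 2 to 3, Blum.
Ekwueme vs Park: 4 to 1, Ekwueme.
Mbeki vs Blum: Mbeki is ranked higher on 2 ballots, Blum on 3. Blum wins 3–2.
Mbeki vs Park: 2 for Mbeki, 3 for Park — Park by 3–2.
Blum vs Park: 2 to 3, Park.
Every candidate loses at least once (Rivera loses to Ekwueme; Ekwueme loses to Blum; Mbeki loses to Rivera; Blum loses to Rivera; Park loses to Rivera). The majority relation contains the cycle Rivera > Blum > Ekwueme > Rivera, so there is no Condorcet winner.

none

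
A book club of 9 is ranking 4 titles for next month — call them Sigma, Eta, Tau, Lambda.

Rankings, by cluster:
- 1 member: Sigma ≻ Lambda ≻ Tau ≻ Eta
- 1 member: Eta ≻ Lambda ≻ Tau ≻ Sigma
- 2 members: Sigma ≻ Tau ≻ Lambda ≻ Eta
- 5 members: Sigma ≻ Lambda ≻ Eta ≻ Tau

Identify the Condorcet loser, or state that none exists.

Pairwise majorities:
Sigma–Eta: Sigma 8–1.
Sigma–Tau: Sigma 8–1.
Sigma vs Lambda: Sigma wins 8–1.
Eta vs Tau: 1+5 = 6 for Eta, 3 for Tau — Eta by 6–3.
Eta vs Lambda: Lambda wins 8–1.
Tau–Lambda: Lambda 7–2.
Tau loses to every other book — it is the Condorcet loser.

Tau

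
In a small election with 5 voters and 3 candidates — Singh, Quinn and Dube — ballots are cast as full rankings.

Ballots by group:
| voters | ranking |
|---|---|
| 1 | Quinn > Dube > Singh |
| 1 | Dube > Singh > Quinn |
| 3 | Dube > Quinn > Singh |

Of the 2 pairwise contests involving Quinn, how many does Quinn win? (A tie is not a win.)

1

Quinn against each rival (5 voters):
Quinn vs Singh: Quinn is ranked higher on 1+3 = 4 ballots, Singh on 1. Quinn wins 4–1.
Quinn vs Dube: 1 to 4, Dube.
Quinn beats Singh; loses to Dube — 1 pairwise win.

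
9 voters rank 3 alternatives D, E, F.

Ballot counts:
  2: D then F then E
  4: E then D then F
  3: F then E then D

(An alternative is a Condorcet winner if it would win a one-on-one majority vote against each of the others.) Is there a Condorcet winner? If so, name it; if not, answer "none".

Head-to-head results (9 voters):
D vs E: D is ranked higher on 2 ballots, E on 7. E wins 7–2.
D vs F: D, 6–3.
E vs F: E preferred on 4 ballots; F wins 5–4.
No alternative is unbeaten: D loses to E; E loses to F; F loses to D. In particular D > F > E > D is a majority cycle — no Condorcet winner exists.

none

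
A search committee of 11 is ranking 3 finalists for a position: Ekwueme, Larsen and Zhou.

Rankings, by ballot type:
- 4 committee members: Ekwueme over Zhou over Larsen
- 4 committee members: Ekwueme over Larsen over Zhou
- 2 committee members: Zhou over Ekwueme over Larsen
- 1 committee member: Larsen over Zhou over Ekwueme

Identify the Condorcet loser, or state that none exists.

Head-to-head results (11 committee members):
Ekwueme–Larsen: Ekwueme 10–1.
Ekwueme vs Zhou: 4+4 = 8 for Ekwueme, 3 for Zhou — Ekwueme by 8–3.
Larsen vs Zhou: 4+1 = 5 for Larsen, 6 for Zhou — Zhou by 6–5.
Larsen loses to every other candidate — it is the Condorcet loser.

Larsen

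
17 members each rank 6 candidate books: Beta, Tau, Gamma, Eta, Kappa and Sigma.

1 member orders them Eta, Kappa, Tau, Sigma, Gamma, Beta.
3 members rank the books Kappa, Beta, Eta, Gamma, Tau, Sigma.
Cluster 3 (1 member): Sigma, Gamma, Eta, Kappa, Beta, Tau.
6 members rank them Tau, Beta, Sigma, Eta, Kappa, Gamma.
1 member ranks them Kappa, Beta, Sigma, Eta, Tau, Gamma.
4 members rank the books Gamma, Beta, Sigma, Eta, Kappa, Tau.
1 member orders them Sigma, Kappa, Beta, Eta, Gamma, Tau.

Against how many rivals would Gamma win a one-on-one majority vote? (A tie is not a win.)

Gamma against each rival (17 members):
Gamma vs Beta: 6 to 11, Beta.
Gamma vs Tau: 3+1+4+1 = 9 for Gamma, 8 for Tau — Gamma by 9–8.
Gamma vs Eta: Gamma is ranked higher on 1+4 = 5 ballots, Eta on 12. Eta wins 12–5.
Gamma vs Kappa: Gamma is ranked higher on 1+4 = 5 ballots, Kappa on 12. Kappa wins 12–5.
Gamma vs Sigma: Sigma wins 10–7.
Gamma beats Tau; loses to Beta, Eta, Kappa, Sigma — 1 pairwise win.

1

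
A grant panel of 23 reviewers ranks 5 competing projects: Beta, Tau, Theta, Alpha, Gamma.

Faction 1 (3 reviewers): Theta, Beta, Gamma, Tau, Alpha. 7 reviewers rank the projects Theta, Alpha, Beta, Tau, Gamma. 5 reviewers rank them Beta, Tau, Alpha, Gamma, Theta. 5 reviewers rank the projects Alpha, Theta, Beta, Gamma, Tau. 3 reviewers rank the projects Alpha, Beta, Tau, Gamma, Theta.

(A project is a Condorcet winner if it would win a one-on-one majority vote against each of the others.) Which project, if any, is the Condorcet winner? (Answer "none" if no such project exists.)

Alpha

Pairwise majorities:
Beta vs Tau: 3+7+5+5+3 = 23 for Beta, 0 for Tau — Beta by 23–0.
Beta vs Theta: 5+3 = 8 for Beta, 15 for Theta — Theta by 15–8.
Beta vs Alpha: 8 to 15, Alpha.
Beta vs Gamma: 3+7+5+5+3 = 23 for Beta, 0 for Gamma — Beta by 23–0.
Tau vs Theta: Tau is ranked higher on 5+3 = 8 ballots, Theta on 15. Theta wins 15–8.
Tau vs Alpha: Tau is ranked higher on 3+5 = 8 ballots, Alpha on 15. Alpha wins 15–8.
Tau vs Gamma: Tau is ranked higher on 7+5+3 = 15 ballots, Gamma on 8. Tau wins 15–8.
Theta vs Alpha: Theta is ranked higher on 3+7 = 10 ballots, Alpha on 13. Alpha wins 13–10.
Theta vs Gamma: 3+7+5 = 15 for Theta, 8 for Gamma — Theta by 15–8.
Alpha vs Gamma: 20 to 3, Alpha.
Alpha wins every pairwise contest, so Alpha is the Condorcet winner.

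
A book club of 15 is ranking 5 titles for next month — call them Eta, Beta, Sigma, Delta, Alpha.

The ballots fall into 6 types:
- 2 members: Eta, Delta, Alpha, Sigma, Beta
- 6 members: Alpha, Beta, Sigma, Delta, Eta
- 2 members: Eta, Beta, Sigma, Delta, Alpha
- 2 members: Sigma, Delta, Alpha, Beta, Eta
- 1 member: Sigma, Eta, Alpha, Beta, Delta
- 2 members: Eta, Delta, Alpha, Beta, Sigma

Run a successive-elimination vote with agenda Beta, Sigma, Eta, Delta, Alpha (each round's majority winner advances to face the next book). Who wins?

Round 1: Beta vs Sigma — 10–5, Beta advances.
Round 2: Beta vs Eta — 8–7, Beta advances.
Round 3: Beta vs Delta — 9–6, Beta advances.
Round 4: Beta vs Alpha — 2–13, Alpha advances.
Alpha survives the agenda.

Alpha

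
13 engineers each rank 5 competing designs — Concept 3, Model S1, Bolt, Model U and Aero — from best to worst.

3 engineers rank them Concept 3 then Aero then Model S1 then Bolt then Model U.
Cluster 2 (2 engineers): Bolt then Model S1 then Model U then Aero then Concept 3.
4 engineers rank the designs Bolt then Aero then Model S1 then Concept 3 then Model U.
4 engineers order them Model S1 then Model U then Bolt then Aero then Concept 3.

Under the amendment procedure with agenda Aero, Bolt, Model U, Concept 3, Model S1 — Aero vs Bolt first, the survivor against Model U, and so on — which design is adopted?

Model S1

Round 1: Aero vs Bolt — 3–10, Bolt advances.
Round 2: Bolt vs Model U — 9–4, Bolt advances.
Round 3: Bolt vs Concept 3 — 10–3, Bolt advances.
Round 4: Bolt vs Model S1 — 6–7, Model S1 advances.
The agenda winner is Model S1.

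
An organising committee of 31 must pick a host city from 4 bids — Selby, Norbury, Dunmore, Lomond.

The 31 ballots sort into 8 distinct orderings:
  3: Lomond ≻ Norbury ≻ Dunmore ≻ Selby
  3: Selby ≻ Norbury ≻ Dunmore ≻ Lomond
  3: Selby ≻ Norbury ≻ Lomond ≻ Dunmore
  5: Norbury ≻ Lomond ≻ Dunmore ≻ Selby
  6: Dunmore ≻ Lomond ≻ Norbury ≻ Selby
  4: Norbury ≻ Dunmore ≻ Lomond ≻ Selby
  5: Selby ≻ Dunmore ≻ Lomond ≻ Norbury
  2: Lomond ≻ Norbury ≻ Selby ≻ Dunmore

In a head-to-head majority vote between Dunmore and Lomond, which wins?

Ballots ranking Dunmore above Lomond: 3 + 6 + 4 + 5 = 18.
Ballots ranking Lomond above Dunmore: 31 − 18 = 13.
Dunmore wins the head-to-head 18–13.

Dunmore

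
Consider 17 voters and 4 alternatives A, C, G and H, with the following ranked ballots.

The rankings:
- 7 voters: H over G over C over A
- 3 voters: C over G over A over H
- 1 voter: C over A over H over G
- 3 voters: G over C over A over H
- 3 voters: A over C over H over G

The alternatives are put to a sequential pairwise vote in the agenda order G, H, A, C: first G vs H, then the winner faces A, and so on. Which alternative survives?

Round 1: G vs H — 6–11, H advances.
Round 2: H vs A — 7–10, A advances.
Round 3: A vs C — 3–14, C advances.
C survives the agenda.

C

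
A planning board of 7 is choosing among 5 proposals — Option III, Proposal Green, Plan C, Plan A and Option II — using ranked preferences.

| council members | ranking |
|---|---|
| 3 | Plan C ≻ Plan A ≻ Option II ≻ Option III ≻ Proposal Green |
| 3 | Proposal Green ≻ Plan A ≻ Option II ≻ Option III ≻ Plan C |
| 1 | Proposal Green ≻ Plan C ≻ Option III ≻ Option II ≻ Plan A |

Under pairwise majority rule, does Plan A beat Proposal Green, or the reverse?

Ballots ranking Plan A above Proposal Green: 3.
Ballots ranking Proposal Green above Plan A: 7 − 3 = 4.
Proposal Green wins the head-to-head 4–3.

Proposal Green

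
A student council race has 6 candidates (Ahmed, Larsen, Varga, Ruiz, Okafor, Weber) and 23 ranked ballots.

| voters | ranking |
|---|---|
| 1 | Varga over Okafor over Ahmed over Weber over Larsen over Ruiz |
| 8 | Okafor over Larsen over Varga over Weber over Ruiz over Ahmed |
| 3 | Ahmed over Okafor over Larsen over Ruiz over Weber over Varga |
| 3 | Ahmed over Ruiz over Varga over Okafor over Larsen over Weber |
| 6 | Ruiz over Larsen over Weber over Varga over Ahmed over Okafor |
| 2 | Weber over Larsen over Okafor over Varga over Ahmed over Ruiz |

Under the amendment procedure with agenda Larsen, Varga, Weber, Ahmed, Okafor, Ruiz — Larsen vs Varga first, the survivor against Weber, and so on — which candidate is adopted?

Round 1: Larsen vs Varga — 19–4, Larsen advances.
Round 2: Larsen vs Weber — 20–3, Larsen advances.
Round 3: Larsen vs Ahmed — 16–7, Larsen advances.
Round 4: Larsen vs Okafor — 8–15, Okafor advances.
Round 5: Okafor vs Ruiz — 14–9, Okafor advances.
The agenda winner is Okafor.

Okafor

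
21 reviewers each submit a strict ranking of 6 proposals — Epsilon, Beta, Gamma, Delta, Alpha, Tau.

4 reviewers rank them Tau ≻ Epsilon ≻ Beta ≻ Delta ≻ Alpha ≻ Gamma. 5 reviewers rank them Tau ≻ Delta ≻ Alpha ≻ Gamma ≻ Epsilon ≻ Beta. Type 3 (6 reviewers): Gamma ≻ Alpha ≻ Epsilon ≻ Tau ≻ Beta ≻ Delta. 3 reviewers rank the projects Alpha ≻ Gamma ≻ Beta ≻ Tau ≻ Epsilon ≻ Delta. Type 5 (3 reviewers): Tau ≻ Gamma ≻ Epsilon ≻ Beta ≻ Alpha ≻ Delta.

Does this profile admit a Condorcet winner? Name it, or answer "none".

Pairwise majorities:
Epsilon–Beta: Epsilon 18–3.
Epsilon vs Gamma: Gamma, 17–4.
Epsilon vs Delta: Epsilon, 16–5.
Epsilon vs Alpha: Alpha, 14–7.
Epsilon–Tau: Tau 15–6.
Beta vs Gamma: Gamma wins 17–4.
Beta–Delta: Beta 16–5.
Beta vs Alpha: Alpha, 14–7.
Beta vs Tau: Tau wins 18–3.
Gamma vs Delta: Gamma wins 12–9.
Gamma vs Alpha: Alpha wins 12–9.
Gamma–Tau: Tau 12–9.
Delta–Alpha: Alpha 12–9.
Delta–Tau: Tau 21–0.
Alpha vs Tau: Tau wins 12–9.
Only Tau has no losses; Tau is the Condorcet winner.

Tau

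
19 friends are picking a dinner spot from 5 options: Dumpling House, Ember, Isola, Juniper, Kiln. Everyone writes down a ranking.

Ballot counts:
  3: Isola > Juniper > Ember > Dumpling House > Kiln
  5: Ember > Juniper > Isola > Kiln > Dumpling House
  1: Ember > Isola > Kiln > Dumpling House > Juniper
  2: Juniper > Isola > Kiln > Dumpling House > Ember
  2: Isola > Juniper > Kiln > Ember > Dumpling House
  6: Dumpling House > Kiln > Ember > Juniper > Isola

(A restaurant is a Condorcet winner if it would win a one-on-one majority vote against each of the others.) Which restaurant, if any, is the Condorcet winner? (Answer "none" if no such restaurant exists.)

Pairwise majorities:
Dumpling House vs Ember: 2+6 = 8 for Dumpling House, 11 for Ember — Ember by 11–8.
Dumpling House vs Isola: Dumpling House is ranked higher on 6 ballots, Isola on 13. Isola wins 13–6.
Dumpling House vs Juniper: Dumpling House preferred on 1+6 = 7 ballots; Juniper wins 12–7.
Dumpling House vs Kiln: 9 to 10, Kiln.
Ember vs Isola: 12 to 7, Ember.
Ember vs Juniper: 5+1+6 = 12 for Ember, 7 for Juniper — Ember by 12–7.
Ember vs Kiln: 9 to 10, Kiln.
Isola vs Juniper: 6 to 13, Juniper.
Isola vs Kiln: Isola is ranked higher on 3+5+1+2+2 = 13 ballots, Kiln on 6. Isola wins 13–6.
Juniper vs Kiln: Juniper preferred on 3+5+2+2 = 12 ballots; Juniper wins 12–7.
Every restaurant loses at least once (Dumpling House loses to Ember; Ember loses to Kiln; Isola loses to Ember; Juniper loses to Ember; Kiln loses to Isola). The majority relation contains the cycle Ember beats Isola beats Kiln beats Ember, so there is no Condorcet winner.

none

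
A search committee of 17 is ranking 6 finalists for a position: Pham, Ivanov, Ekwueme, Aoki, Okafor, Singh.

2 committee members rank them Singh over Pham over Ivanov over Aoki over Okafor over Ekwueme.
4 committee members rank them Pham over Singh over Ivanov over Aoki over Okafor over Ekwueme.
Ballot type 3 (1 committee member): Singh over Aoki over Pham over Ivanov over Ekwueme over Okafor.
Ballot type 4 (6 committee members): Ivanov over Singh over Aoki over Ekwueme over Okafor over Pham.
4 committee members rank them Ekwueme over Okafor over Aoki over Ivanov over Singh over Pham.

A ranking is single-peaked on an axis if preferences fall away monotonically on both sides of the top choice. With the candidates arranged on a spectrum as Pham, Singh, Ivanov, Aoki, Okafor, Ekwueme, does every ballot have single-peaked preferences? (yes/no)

Axis positions: Pham=1, Singh=2, Ivanov=3, Aoki=4, Okafor=5, Ekwueme=6.
Ballot type 1 (peak Singh at position 2): ranking walks positions 2-1-3-4-5-6, expanding outward from the peak — single-peaked.
Ballot type 2 (peak Pham at position 1): ranking walks positions 1-2-3-4-5-6, expanding outward from the peak — single-peaked.
Ballot type 3: ranking walks positions 2-4-1-3-6-5; Aoki is ranked above Ivanov even though Ivanov lies between Aoki and the peak Singh on the axis — preferences dip and rise again. Not single-peaked.
Ballot type 4: ranking walks positions 3-2-4-6-5-1; Ekwueme is ranked above Okafor even though Okafor lies between Ekwueme and the peak Ivanov on the axis — preferences dip and rise again. Not single-peaked.
Ballot type 5 (peak Ekwueme at position 6): ranking walks positions 6-5-4-3-2-1, expanding outward from the peak — single-peaked.
Ballot type 3 violates single-peakedness, so the profile is not single-peaked on this axis.

no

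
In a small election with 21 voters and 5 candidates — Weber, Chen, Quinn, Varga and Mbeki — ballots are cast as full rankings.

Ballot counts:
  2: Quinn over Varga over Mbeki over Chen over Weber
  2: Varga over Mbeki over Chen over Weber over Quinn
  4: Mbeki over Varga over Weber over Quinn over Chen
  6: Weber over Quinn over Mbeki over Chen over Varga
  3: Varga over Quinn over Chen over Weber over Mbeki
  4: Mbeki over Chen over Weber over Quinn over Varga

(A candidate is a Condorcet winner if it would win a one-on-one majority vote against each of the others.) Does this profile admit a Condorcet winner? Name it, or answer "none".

none

Head-to-head results (21 voters):
Weber vs Chen: Weber is ranked higher on 4+6 = 10 ballots, Chen on 11. Chen wins 11–10.
Weber vs Quinn: 2+4+6+4 = 16 for Weber, 5 for Quinn — Weber by 16–5.
Weber vs Varga: Weber is ranked higher on 6+4 = 10 ballots, Varga on 11. Varga wins 11–10.
Weber vs Mbeki: Weber is ranked higher on 6+3 = 9 ballots, Mbeki on 12. Mbeki wins 12–9.
Chen vs Quinn: Chen preferred on 2+4 = 6 ballots; Quinn wins 15–6.
Chen vs Varga: 10 to 11, Varga.
Chen vs Mbeki: Chen is ranked higher on 3 ballots, Mbeki on 18. Mbeki wins 18–3.
Quinn vs Varga: Quinn is ranked higher on 2+6+4 = 12 ballots, Varga on 9. Quinn wins 12–9.
Quinn vs Mbeki: 2+6+3 = 11 for Quinn, 10 for Mbeki — Quinn by 11–10.
Varga vs Mbeki: Varga is ranked higher on 2+2+3 = 7 ballots, Mbeki on 14. Mbeki wins 14–7.
No candidate is unbeaten: Weber loses to Chen; Chen loses to Quinn; Quinn loses to Weber; Varga loses to Quinn; Mbeki loses to Quinn. In particular Weber → Quinn → Chen → Weber is a majority cycle — no Condorcet winner exists.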